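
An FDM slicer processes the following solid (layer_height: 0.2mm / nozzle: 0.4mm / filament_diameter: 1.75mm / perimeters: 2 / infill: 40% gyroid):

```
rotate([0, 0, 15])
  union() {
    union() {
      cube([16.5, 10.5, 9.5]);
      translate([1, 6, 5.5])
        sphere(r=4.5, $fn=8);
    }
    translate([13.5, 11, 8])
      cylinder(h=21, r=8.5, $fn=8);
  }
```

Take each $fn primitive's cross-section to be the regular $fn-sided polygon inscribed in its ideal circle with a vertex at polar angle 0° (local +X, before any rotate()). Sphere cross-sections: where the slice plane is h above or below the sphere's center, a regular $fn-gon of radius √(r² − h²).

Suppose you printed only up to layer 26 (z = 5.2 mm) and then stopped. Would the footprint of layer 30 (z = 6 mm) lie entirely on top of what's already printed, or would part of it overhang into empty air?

Compare the two slices. At z = 5.2: the cube (footprint 16.5×10.5) is included at this height (area 173.25 mm²); the r=4.5 sphere at (1, 6) contributes a regular 8-gon of circumradius √(4.5²−0.3²) = 4.490 (area = (8/2)·4.490²·sin(360°/8) = 57.02 mm²); Combining (union): the regions partially overlap — summed areas 230.27 mm² minus the doubly-counted overlap 37.08 mm² gives 193.19 mm² — area = 193.19 mm²; the cylinder at (13.5, 11) is absent (z outside [8, 29]); Merging all regions: only the result so far is present, so the union is just that shape — area = 193.19 mm²; (rotated 15° about Z; rotation is an isometry so areas/perimeters/island counts are preserved). At z = 6: the 16.5×10.5 cube contributes its full rectangle (area 173.25 mm²); the r=4.5 sphere at (1, 6) contributes a regular 8-gon of circumradius √(4.5²−0.5²) = 4.472 (area = (8/2)·4.472²·sin(360°/8) = 56.57 mm²); Merging all regions: the regions partially overlap — summed areas 229.82 mm² minus the doubly-counted overlap 36.81 mm² gives 193.00 mm² — area = 193.00 mm²; the cylinder at (13.5, 11) is absent (z outside [8, 29]); Merging all regions: only that combined region is present, so the union is just that shape — area = 193.00 mm²; (whole slice rotated 15° about Z — lengths, areas and connectivity unchanged). Checking containment: the cross-section at z = 6 is a subset of the cross-section at z = 5.2.

entirely on top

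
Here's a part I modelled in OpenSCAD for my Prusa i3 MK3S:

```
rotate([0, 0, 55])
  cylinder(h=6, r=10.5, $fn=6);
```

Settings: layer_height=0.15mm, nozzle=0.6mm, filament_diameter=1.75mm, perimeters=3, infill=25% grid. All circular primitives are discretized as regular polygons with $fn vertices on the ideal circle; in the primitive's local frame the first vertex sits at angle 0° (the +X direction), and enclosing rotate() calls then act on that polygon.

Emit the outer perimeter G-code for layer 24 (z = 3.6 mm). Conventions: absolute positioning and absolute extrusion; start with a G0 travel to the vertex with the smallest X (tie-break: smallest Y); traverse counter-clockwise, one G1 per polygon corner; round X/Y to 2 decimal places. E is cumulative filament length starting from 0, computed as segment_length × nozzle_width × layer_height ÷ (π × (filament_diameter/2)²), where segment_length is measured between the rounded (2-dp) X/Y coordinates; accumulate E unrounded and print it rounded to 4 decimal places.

G0 X-10.46 Y0.92 Z3.60
G1 X-6.02 Y-8.60 E0.3931
G1 X4.44 Y-9.52 E0.7860
G1 X10.46 Y-0.92 E1.1787
G1 X6.02 Y8.60 E1.5718
G1 X-4.44 Y9.52 E1.9647
G1 X-10.46 Y0.92 E2.3575

At z = 3.6 mm: the r=10.5 cylinder gives a regular 6-gon of circumradius 10.5 (constant along its height); (rotated 55° about Z; rotation is an isometry so areas/perimeters/island counts are preserved). The outline is a single polygon with 6 vertices. Extrusion per mm of travel: 0.6 × 0.15 / (π × 0.875²) = 0.037418. Accumulating E over each segment gives final E = 2.3575.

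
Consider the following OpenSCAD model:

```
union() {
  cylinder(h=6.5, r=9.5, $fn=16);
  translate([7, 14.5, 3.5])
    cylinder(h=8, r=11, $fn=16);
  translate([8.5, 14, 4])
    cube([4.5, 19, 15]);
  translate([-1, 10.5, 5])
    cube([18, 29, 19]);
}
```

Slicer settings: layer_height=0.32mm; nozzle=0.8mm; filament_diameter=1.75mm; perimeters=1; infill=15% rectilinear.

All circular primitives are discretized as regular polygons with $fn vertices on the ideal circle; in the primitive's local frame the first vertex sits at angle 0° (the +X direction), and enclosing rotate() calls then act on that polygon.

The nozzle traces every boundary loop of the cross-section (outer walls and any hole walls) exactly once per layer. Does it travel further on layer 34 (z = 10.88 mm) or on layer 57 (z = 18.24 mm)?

Layer 34 (z = 10.88): the cylinder is absent (z outside [0, 6.5]); the r=11 cylinder at (7, 14.5) contributes a regular 16-gon of circumradius 11 (perimeter = 2·16·11.000·sin(180°/16) = 68.67 mm); the cube at (8.5, 14) (footprint 4.5×19) is included at this height (perimeter 47.00 mm); the cube at (-1, 10.5) is present — its section is the full 18×29 rectangle (perimeter 94.00 mm); Combining (union): the regions partially overlap (shared area 325.89 mm²), so the edge portions inside another operand are dropped and the merged outline is re-measured after clipping — boundary = 103.21 mm. So its perimeter = 103.21 mm. Layer 57 (z = 18.24): the cylinder is not intersected at this z (z outside [0, 6.5]); the cylinder at (7, 14.5) is absent (z outside [3.5, 11.5]); the 4.5×19 cube at (8.5, 14) contributes its full rectangle (perimeter 47.00 mm); the 18×29 cube at (-1, 10.5) contributes its full rectangle (perimeter 94.00 mm); Merging all regions: the 4.5×19 cube at (8.5, 14) lies entirely inside the 18×29 cube at (-1, 10.5), so the union is just the 18×29 cube at (-1, 10.5) — boundary = 94.00 mm. So its perimeter = 94.00 mm. Layer 34 is larger (103.21 vs 94.00 mm).

layer 34 (z = 10.88 mm)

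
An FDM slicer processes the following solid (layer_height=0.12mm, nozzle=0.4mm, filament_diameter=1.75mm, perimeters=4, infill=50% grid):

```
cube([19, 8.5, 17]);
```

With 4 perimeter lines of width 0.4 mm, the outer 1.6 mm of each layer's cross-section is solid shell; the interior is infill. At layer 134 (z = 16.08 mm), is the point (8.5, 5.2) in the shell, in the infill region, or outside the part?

At z = 16.08 mm: the cube (footprint 19×8.5) is included at this height. Overall, the cross-section is a single solid region. The nearest boundary edge runs (19.00, 8.50)→(0.00, 8.50); distance from the point to it = 3.30 mm. The point is inside the cross-section and 3.30 mm from the nearest boundary — more than the 1.6 mm shell width (4 × 0.4), so it's in the infill interior.

infill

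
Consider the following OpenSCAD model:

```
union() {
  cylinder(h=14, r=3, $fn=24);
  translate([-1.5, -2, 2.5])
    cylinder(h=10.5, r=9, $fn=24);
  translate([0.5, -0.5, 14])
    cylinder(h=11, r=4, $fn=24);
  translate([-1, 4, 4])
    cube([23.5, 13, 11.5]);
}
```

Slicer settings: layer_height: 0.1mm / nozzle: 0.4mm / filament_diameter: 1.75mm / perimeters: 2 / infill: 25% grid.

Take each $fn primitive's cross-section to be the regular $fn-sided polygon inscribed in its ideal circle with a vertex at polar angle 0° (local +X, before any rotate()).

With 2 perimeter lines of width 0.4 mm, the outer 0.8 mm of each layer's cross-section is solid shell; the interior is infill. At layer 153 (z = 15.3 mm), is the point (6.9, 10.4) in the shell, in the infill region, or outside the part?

At z = 15.3 mm: the cylinder does not reach this height (z outside [0, 14]); the cylinder at (-1.5, -2) is absent (z outside [2.5, 13]); the r=4 cylinder at (0.5, -0.5) contributes a regular 24-gon of circumradius 4; the cube at (-1, 4) (footprint 23.5×13) is included at this height; Combining (union): the 2 present regions are separate (no shared area or edge), so areas and boundary lengths simply add and each stays a separate island — 2 connected regions. Overall, the cross-section has 2 separate islands. The nearest boundary edge runs (22.50, 4.00)→(-1.00, 4.00); distance from the point to it = 6.40 mm. (Shell/infill is judged within the island containing the point — the largest one.) The point is inside the cross-section and 6.40 mm from the nearest boundary — more than the 0.8 mm shell width (2 × 0.4), so it's in the infill interior.

infill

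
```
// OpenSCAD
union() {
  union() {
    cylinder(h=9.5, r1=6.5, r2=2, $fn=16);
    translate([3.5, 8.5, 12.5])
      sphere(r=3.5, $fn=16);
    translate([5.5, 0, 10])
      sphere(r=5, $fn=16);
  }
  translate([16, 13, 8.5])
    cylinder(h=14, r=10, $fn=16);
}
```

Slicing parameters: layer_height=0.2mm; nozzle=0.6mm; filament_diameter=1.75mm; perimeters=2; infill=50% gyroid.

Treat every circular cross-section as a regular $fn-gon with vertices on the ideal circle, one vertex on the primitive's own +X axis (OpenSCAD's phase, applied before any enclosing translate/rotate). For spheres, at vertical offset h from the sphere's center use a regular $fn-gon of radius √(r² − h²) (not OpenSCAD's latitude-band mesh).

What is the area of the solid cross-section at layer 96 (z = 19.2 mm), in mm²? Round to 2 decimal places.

At z = 19.2 mm: the cone is not intersected at this z (z outside [0, 9.5]); the sphere at (3.5, 8.5) does not reach this height (|z−center|=6.700 > r=3.5); the sphere at (5.5, 0) is not intersected at this z (|z−center|=9.200 > r=5); Merging all regions: nothing is present at this height; the r=10 cylinder at (16, 13) contributes a regular 16-gon of circumradius 10 (area = (16/2)·10.000²·sin(360°/16) = 306.15 mm²); Taking the union: only the r=10 cylinder at (16, 13) is present, so the union is just that shape — area = 306.15 mm². Overall, the cross-section is a single solid region. Net area = 306.15 mm².

306.15 mm²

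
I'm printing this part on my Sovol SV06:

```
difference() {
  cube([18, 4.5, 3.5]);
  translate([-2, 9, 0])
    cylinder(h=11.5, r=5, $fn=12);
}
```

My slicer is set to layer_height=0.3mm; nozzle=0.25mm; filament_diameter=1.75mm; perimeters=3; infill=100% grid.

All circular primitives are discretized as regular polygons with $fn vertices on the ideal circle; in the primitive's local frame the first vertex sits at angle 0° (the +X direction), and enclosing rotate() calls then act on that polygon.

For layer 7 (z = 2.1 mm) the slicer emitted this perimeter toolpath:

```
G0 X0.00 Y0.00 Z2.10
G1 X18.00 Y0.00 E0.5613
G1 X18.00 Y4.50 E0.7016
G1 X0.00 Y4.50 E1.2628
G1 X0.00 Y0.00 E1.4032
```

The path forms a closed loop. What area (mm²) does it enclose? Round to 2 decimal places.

Apply the shoelace formula to the sequence of (X, Y) vertices; enclosed area = 81.00 mm².

81.00 mm²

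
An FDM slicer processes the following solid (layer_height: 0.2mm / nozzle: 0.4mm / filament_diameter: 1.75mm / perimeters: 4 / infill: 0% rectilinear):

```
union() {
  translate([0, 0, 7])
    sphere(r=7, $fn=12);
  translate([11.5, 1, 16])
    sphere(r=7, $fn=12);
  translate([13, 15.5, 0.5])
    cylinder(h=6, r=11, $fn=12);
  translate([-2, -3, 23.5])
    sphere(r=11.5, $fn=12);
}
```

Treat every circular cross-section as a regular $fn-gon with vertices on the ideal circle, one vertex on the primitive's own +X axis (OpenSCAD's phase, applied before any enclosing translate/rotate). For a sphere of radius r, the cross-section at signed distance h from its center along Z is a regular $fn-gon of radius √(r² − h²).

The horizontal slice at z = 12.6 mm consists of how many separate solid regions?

2

At z = 12.6 mm: the r=7 sphere contributes a regular 12-gon of circumradius √(7²−5.6²) = 4.200; the r=7 sphere at (11.5, 1) slices to a regular 12-gon of circumradius 6.119 (√(r²−h²) with h=3.4 from center); the cylinder at (13, 15.5) does not reach this height (z outside [0.5, 6.5]); the sphere at (-2, -3): section is a regular 12-gon, circumradius = √(r²−h²) = √(11.5²−10.9²) = 3.666; Combining (union): the regions partially overlap (shared area 19.63 mm²), so overlapping operands fuse into one piece — 2 connected regions. The result has 2 disconnected regions.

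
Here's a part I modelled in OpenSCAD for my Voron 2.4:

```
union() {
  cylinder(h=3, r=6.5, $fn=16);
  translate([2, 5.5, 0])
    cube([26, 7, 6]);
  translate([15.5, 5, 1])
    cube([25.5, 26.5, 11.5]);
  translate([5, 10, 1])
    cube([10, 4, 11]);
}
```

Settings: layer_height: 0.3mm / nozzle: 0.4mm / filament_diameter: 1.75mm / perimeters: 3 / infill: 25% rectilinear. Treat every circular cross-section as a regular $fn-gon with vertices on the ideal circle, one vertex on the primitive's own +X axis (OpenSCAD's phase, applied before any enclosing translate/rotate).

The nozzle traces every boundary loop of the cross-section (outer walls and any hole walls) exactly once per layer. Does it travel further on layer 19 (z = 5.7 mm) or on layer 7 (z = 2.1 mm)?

Layer 19 (z = 5.7): the cylinder is not intersected at this z (z outside [0, 3]); the cube at (2, 5.5) (footprint 26×7) is included at this height (perimeter 66.00 mm); the 25.5×26.5 cube at (15.5, 5) contributes its full rectangle (perimeter 104.00 mm); the cube at (5, 10) (footprint 10×4) is included at this height (perimeter 28.00 mm); Taking the union: the regions partially overlap (shared area 112.50 mm²), so the edge portions inside another operand are dropped and the merged outline is re-measured after clipping — boundary = 134.00 mm. So its perimeter = 134.00 mm. Layer 7 (z = 2.1): the cylinder: section is a regular 16-gon, circumradius r=6.5 (perimeter = 2·16·6.500·sin(180°/16) = 40.58 mm); the cube at (2, 5.5) (footprint 26×7) is included at this height (perimeter 66.00 mm); the 25.5×26.5 cube at (15.5, 5) contributes its full rectangle (perimeter 104.00 mm); the 10×4 cube at (5, 10) contributes its full rectangle (perimeter 28.00 mm); Merging all regions: the regions partially overlap (shared area 112.96 mm²), so the edge portions inside another operand are dropped and the merged outline is re-measured after clipping — boundary = 171.33 mm. So its perimeter = 171.33 mm. Layer 7 is larger (171.33 vs 134.00 mm).

layer 7 (z = 2.1 mm)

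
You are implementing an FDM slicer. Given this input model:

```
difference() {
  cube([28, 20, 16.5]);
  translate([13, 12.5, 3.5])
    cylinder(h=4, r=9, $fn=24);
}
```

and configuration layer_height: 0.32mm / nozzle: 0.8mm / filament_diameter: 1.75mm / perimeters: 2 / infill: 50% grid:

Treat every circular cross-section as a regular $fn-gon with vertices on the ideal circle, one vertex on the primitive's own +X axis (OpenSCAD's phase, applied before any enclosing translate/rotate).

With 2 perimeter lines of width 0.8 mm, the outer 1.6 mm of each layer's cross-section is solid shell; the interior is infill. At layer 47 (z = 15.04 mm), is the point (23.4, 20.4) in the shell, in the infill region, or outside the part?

outside

At z = 15.04 mm: the cube (footprint 28×20) is included at this height; the cylinder at (13, 12.5) does not reach this height (z outside [3.5, 7.5]); Taking the first minus the rest: none of the subtracted shapes is present at this height, so the 28×20 cube is unchanged — 1 connected region. Overall, the cross-section is a single solid region. The nearest boundary edge runs (28.00, 20.00)→(0.00, 20.00); distance from the point to it = 0.40 mm. The point is not inside any of the regions above, so it lies outside the cross-section (0.40 mm from the nearest boundary).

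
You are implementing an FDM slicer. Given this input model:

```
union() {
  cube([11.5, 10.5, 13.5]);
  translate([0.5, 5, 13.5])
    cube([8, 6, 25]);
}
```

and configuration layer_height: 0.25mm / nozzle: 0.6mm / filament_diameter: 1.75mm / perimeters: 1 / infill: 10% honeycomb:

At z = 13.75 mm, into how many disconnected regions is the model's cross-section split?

1

At z = 13.75 mm: the cube is not intersected at this z (z outside [0, 13.5]); the cube at (0.5, 5) (footprint 8×6) is included at this height; Combining (union): only the 8×6 cube at (0.5, 5) is present, so the union is just that shape — 1 connected region. The result has 1 disconnected region.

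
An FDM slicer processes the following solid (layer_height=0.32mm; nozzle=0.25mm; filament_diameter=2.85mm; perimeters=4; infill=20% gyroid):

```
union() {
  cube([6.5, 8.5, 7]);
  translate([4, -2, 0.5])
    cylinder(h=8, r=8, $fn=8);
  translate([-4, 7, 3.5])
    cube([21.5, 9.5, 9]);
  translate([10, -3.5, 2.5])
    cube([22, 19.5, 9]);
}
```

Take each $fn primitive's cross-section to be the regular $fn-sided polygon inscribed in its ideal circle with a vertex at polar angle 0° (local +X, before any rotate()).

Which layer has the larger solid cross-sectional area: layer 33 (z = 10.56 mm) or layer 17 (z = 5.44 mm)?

layer 17 (z = 5.44 mm)

Layer 33 (z = 10.56): the cube does not reach this height (z outside [0, 7]); the cylinder at (4, -2) is not intersected at this z (z outside [0.5, 8.5]); the 21.5×9.5 cube at (-4, 7) contributes its full rectangle (area 204.25 mm²); the cube at (10, -3.5) (footprint 22×19.5) is included at this height (area 429.00 mm²); Taking the union: the regions partially overlap — summed areas 633.25 mm² minus the doubly-counted overlap 67.50 mm² gives 565.75 mm² — area = 565.75 mm². So its area = 565.75 mm². Layer 17 (z = 5.44): the cube is present — its section is the full 6.5×8.5 rectangle (area 55.25 mm²); the r=8 cylinder at (4, -2) contributes a regular 8-gon of circumradius 8 (area = (8/2)·8.000²·sin(360°/8) = 181.02 mm²); the cube at (-4, 7) (footprint 21.5×9.5) is included at this height (area 204.25 mm²); the cube at (10, -3.5) (footprint 22×19.5) is included at this height (area 429.00 mm²); Taking the union: the regions partially overlap — summed areas 869.52 mm² minus the doubly-counted overlap 119.00 mm² gives 750.52 mm² — area = 750.52 mm². So its area = 750.52 mm². Layer 17 is larger (750.52 vs 565.75 mm²).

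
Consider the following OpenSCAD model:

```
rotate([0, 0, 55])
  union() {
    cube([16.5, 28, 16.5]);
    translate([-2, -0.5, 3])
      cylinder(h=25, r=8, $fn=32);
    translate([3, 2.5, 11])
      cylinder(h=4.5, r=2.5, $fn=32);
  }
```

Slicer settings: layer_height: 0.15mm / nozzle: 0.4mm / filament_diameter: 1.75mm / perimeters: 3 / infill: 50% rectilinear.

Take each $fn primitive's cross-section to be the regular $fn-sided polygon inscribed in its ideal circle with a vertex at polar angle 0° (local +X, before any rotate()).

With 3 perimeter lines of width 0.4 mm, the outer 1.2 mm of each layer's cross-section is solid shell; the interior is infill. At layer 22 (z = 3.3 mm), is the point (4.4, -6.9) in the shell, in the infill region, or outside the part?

At z = 3.3 mm: the cube (footprint 16.5×28) is included at this height; the r=8 cylinder at (-2, -0.5) contributes a regular 32-gon of circumradius 8; the cylinder at (3, 2.5) does not reach this height (z outside [11, 15.5]); Combining (union): the regions partially overlap (shared area 31.17 mm²), so overlapping operands fuse into one piece — 1 connected region; (whole slice rotated 55° about Z — lengths, areas and connectivity unchanged). Overall, the cross-section is a single solid region. Undo the 55° rotation: the query point maps to (-3.128, -7.562) in the un-rotated model frame. The nearest boundary edge runs (-2.00, -8.50)→(-3.56, -8.35); distance from the point to it = 0.82 mm. The point is inside the cross-section, 0.82 mm from the nearest boundary — within the 1.2 mm shell band (3 × 0.4).

shell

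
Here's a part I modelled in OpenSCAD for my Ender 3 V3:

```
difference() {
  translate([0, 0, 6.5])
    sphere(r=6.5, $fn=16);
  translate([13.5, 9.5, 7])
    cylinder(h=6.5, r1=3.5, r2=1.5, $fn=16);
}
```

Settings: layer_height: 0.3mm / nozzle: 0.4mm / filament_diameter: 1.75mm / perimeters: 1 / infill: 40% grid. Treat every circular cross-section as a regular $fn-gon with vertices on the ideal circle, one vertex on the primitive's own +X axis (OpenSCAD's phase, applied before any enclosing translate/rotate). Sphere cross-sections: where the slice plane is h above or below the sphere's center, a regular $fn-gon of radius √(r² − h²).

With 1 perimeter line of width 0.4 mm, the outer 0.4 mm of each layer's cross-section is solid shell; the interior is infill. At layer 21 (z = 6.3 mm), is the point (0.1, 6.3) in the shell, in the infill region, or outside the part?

shell

At z = 6.3 mm: the r=6.5 sphere slices to a regular 16-gon of circumradius 6.497 (√(r²−h²) with h=0.2 from center); the cone at (13.5, 9.5) does not reach this height (z outside [7, 13.5]); After the difference (first − rest): none of the subtracted shapes is present at this height, so the r=6.5 sphere is unchanged — 1 connected region. Overall, the cross-section is a single solid region. The nearest boundary edge runs (2.49, 6.00)→(0.00, 6.50); distance from the point to it = 0.17 mm. The point is inside the cross-section, 0.17 mm from the nearest boundary — within the 0.4 mm shell band (1 × 0.4).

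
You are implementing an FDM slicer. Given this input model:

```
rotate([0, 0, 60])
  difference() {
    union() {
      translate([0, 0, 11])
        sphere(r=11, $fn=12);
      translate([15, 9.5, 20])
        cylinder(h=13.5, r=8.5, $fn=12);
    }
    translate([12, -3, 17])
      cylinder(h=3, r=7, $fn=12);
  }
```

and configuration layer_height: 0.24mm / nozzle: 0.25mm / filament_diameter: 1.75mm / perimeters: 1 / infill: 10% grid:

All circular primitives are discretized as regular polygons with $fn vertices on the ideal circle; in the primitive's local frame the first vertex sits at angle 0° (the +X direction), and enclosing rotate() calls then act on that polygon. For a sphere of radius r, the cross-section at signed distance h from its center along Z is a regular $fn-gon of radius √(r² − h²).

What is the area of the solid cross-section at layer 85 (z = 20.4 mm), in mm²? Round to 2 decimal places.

314.67 mm²

At z = 20.4 mm: the sphere: section is a regular 12-gon, circumradius = √(r²−h²) = √(11²−9.4²) = 5.713 (area = (12/2)·5.713²·sin(360°/12) = 97.92 mm²); the cylinder at (15, 9.5): section is a regular 12-gon, circumradius r=8.5 (area = (12/2)·8.500²·sin(360°/12) = 216.75 mm²); Combining (union): the 2 present regions are separate (no shared area or edge), so areas and boundary lengths simply add and each stays a separate island — area = 314.67 mm²; the cylinder at (12, -3) is absent (z outside [17, 20]); Taking the first minus the rest: none of the subtracted shapes is present at this height, so that combined region is unchanged — area = 314.67 mm²; (whole slice rotated 60° about Z — lengths, areas and connectivity unchanged). Overall, the cross-section has 2 separate islands. Net area = 314.67 mm².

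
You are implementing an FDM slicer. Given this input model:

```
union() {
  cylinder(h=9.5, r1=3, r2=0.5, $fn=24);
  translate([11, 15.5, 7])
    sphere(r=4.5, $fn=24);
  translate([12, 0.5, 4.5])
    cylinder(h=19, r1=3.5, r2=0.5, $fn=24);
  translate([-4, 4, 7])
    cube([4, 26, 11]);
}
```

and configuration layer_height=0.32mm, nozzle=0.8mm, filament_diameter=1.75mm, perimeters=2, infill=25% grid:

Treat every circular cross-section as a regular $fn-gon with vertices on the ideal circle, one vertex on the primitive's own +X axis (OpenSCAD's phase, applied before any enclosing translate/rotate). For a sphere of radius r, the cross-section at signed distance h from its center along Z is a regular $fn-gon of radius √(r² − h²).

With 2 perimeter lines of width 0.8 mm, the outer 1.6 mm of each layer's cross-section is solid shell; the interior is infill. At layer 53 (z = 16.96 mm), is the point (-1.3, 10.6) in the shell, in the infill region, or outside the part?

At z = 16.96 mm: the cone is not intersected at this z (z outside [0, 9.5]); the sphere at (11, 15.5) does not reach this height (|z−center|=9.960 > r=4.5); the cone at (12, 0.5) contributes a regular 24-gon of circumradius 1.533 (interpolated between r1=3.5 and r2=0.5 at t=0.656); the cube at (-4, 4) is present — its section is the full 4×26 rectangle; Merging all regions: the 2 present regions are separate (no shared area or edge), so areas and boundary lengths simply add and each stays a separate island — 2 connected regions. Overall, the cross-section has 2 separate islands. The nearest boundary edge runs (0.00, 30.00)→(0.00, 4.00); distance from the point to it = 1.30 mm. (Shell/infill is judged within the island containing the point — the largest one.) The point is inside the cross-section, 1.30 mm from the nearest boundary — within the 1.6 mm shell band (2 × 0.8).

shell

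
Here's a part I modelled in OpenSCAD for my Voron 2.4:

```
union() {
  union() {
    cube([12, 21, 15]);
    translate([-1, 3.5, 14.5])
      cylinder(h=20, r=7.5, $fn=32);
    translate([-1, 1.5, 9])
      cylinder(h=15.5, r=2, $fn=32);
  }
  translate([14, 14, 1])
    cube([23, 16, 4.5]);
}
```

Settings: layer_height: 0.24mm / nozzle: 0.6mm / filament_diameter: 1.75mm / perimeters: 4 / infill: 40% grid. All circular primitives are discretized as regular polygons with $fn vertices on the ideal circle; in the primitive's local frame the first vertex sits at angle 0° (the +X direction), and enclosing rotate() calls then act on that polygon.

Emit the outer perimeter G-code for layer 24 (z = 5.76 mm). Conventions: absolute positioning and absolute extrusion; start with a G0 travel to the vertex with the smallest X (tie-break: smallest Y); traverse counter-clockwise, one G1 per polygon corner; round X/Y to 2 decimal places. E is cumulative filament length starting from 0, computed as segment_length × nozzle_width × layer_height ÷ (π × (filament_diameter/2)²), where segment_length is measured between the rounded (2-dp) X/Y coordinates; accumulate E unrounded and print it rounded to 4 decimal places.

G0 X0.00 Y0.00 Z5.76
G1 X12.00 Y0.00 E0.7184
G1 X12.00 Y21.00 E1.9757
G1 X0.00 Y21.00 E2.6941
G1 X0.00 Y0.00 E3.9513

At z = 5.76 mm: the 12×21 cube contributes its full rectangle; the cylinder at (-1, 3.5) does not reach this height (z outside [14.5, 34.5]); the cylinder at (-1, 1.5) does not reach this height (z outside [9, 24.5]); Combining (union): only the 12×21 cube is present, so the union is just that shape — 1 connected region; the cube at (14, 14) does not reach this height (z outside [1, 5.5]); Combining (union): only the result so far is present, so the union is just that shape — 1 connected region. The outline is a single polygon with 4 vertices. Extrusion per mm of travel: 0.6 × 0.24 / (π × 0.875²) = 0.059868. Accumulating E over each segment gives final E = 3.9513.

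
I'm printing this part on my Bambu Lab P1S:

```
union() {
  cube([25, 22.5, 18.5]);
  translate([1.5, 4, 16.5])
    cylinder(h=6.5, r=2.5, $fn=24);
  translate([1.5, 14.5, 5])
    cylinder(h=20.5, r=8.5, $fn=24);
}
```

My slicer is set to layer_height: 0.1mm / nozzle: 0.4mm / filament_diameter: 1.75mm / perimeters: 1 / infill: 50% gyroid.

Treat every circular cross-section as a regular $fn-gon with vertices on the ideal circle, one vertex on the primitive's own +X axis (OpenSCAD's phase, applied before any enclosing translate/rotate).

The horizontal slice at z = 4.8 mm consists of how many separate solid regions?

At z = 4.8 mm: the cube is present — its section is the full 25×22.5 rectangle; the cylinder at (1.5, 4) does not reach this height (z outside [16.5, 23]); the cylinder at (1.5, 14.5) is absent (z outside [5, 25.5]); Merging all regions: only the 25×22.5 cube is present, so the union is just that shape — 1 connected region. The result has 1 disconnected region.

1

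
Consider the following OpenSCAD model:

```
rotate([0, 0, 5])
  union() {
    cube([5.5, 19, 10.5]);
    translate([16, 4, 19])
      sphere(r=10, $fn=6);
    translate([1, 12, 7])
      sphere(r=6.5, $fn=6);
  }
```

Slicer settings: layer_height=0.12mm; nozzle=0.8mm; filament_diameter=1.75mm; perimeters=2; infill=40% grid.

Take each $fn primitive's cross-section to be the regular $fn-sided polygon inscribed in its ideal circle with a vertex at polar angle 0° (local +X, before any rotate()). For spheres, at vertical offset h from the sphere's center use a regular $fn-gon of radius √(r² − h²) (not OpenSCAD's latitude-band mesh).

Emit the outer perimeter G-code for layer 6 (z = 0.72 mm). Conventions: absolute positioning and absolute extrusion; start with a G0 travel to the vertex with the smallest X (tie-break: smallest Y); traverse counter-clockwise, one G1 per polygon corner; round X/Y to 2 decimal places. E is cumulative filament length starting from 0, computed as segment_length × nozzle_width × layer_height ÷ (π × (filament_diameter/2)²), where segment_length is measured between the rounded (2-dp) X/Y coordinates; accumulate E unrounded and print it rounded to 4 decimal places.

At z = 0.72 mm: the cube (footprint 5.5×19) is included at this height; the sphere at (16, 4) does not reach this height (|z−center|=18.280 > r=10); the r=6.5 sphere at (1, 12) contributes a regular 6-gon of circumradius √(6.5²−6.28²) = 1.677; Taking the union: the regions partially overlap (shared area 6.51 mm²), so overlapping operands fuse into one piece — 1 connected region; (whole slice rotated 5° about Z — lengths, areas and connectivity unchanged). The outline is a single polygon with 7 vertices. Extrusion per mm of travel: 0.8 × 0.12 / (π × 0.875²) = 0.039912. Accumulating E over each segment gives final E = 1.9705.

G0 X-1.72 Y11.90 Z0.72
G1 X-0.94 Y10.79 E0.0541
G1 X0.00 Y0.00 E0.4864
G1 X5.48 Y0.48 E0.7060
G1 X3.82 Y19.41 E1.4644
G1 X-1.66 Y18.93 E1.6840
G1 X-1.15 Y13.12 E1.9168
G1 X-1.72 Y11.90 E1.9705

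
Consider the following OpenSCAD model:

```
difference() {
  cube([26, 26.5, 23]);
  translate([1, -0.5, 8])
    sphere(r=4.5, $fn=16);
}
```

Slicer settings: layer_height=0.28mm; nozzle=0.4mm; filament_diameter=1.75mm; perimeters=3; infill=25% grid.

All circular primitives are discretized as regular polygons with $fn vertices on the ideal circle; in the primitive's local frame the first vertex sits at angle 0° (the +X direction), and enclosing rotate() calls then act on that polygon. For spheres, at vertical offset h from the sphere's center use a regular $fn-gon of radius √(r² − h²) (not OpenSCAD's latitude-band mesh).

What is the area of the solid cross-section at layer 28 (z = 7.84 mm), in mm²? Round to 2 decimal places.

At z = 7.84 mm: the cube (footprint 26×26.5) is included at this height (area 689.00 mm²); the r=4.5 sphere at (1, -0.5) contributes a regular 16-gon of circumradius √(4.5²−0.16²) = 4.497 (area = (16/2)·4.497²·sin(360°/16) = 61.92 mm²); After the difference (first − rest): starting from the 26×26.5 cube (689.00 mm²), the r=4.5 sphere at (1, -0.5) partially overlaps it — only the 17.15 mm² overlap (of its 61.92 mm²) is removed, clipping the outline — area = 671.85 mm². Overall, the cross-section is a single solid region. Net area = 671.85 mm².

671.85 mm²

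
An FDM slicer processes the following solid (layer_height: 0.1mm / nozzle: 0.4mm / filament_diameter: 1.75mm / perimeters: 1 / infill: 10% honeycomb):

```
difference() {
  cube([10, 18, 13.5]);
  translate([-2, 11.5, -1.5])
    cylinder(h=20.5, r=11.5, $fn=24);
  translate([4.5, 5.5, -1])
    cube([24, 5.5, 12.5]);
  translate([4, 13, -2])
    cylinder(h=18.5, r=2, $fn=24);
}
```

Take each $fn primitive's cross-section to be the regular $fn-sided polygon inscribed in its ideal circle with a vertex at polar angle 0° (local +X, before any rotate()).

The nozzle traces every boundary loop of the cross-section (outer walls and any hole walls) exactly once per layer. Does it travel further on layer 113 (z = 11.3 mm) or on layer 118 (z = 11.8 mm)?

layer 118 (z = 11.8 mm)

Layer 113 (z = 11.3): the cube is present — its section is the full 10×18 rectangle (perimeter 56.00 mm); the cylinder at (-2, 11.5): section is a regular 24-gon, circumradius r=11.5 (perimeter = 2·24·11.500·sin(180°/24) = 72.05 mm); the 24×5.5 cube at (4.5, 5.5) contributes its full rectangle (perimeter 59.00 mm); the cylinder at (4, 13): section is a regular 24-gon, circumradius r=2 (perimeter = 2·24·2.000·sin(180°/24) = 12.53 mm); Taking the first minus the rest: starting from the 10×18 cube, the r=11.5 cylinder at (-2, 11.5) partially overlaps it — only the 137.07 mm² overlap (of its 410.75 mm²) is removed, clipping the outline; the 24×5.5 cube at (4.5, 5.5) partially overlaps it — only the 6.41 mm² overlap (of its 132.00 mm²) is removed, clipping the outline; the r=2 cylinder at (4, 13) misses the remaining region (no effect) — boundary = 45.31 mm. So its perimeter = 45.31 mm. Layer 118 (z = 11.8): the 10×18 cube contributes its full rectangle (perimeter 56.00 mm); the r=11.5 cylinder at (-2, 11.5) gives a regular 24-gon of circumradius 11.5 (constant along its height) (perimeter = 2·24·11.500·sin(180°/24) = 72.05 mm); the cube at (4.5, 5.5) is not intersected at this z (z outside [-1, 11.5]); the r=2 cylinder at (4, 13) gives a regular 24-gon of circumradius 2 (constant along its height) (perimeter = 2·24·2.000·sin(180°/24) = 12.53 mm); Subtracting the remaining from the first: starting from the 10×18 cube, the r=11.5 cylinder at (-2, 11.5) partially overlaps it — only the 137.07 mm² overlap (of its 410.75 mm²) is removed, clipping the outline; the r=2 cylinder at (4, 13) misses the remaining region (no effect) — boundary = 53.82 mm. So its perimeter = 53.82 mm. Layer 118 is larger (53.82 vs 45.31 mm).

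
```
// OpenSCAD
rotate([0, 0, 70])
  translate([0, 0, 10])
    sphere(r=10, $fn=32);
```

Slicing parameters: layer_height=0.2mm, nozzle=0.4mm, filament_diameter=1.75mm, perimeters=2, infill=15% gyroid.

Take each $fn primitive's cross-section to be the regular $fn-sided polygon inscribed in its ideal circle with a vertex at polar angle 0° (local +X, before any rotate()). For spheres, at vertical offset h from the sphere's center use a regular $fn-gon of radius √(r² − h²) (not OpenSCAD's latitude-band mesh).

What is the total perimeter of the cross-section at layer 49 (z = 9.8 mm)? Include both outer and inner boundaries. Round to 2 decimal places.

At z = 9.8 mm: the sphere: section is a regular 32-gon, circumradius = √(r²−h²) = √(10²−0.2²) = 9.998 (perimeter = 2·32·9.998·sin(180°/32) = 62.72 mm); (rotated 70° about Z; rotation is an isometry so areas/perimeters/island counts are preserved). Overall, the cross-section is a single solid region. Total boundary length (outer) = 62.72 mm.

62.72 mm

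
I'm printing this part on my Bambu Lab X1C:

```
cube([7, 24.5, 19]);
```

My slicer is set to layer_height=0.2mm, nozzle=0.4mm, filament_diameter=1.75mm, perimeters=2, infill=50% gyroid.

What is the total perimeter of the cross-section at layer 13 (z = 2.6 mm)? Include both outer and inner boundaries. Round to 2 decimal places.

At z = 2.6 mm: the 7×24.5 cube contributes its full rectangle (perimeter 63.00 mm). Overall, the cross-section is a single solid region. Total boundary length (outer) = 63.00 mm.

63.00 mm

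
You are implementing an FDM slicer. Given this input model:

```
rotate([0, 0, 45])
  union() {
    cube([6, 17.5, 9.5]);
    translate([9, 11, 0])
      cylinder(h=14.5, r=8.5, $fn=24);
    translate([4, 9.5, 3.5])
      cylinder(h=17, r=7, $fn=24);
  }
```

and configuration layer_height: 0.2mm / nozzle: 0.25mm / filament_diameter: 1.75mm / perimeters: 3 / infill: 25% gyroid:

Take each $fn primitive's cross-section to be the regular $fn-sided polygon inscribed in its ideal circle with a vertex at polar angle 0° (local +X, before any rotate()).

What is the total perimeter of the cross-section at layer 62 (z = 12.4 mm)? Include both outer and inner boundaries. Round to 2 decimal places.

59.66 mm

At z = 12.4 mm: the cube is absent (z outside [0, 9.5]); the r=8.5 cylinder at (9, 11) contributes a regular 24-gon of circumradius 8.5 (perimeter = 2·24·8.500·sin(180°/24) = 53.25 mm); the cylinder at (4, 9.5): section is a regular 24-gon, circumradius r=7 (perimeter = 2·24·7.000·sin(180°/24) = 43.86 mm); Merging all regions: the regions partially overlap (shared area 105.89 mm²), so the edge portions inside another operand are dropped and the merged outline is re-measured after clipping — boundary = 59.66 mm; (rotated 45° about Z; rotation is an isometry so areas/perimeters/island counts are preserved). Overall, the cross-section is a single solid region. Total boundary length (outer) = 59.66 mm.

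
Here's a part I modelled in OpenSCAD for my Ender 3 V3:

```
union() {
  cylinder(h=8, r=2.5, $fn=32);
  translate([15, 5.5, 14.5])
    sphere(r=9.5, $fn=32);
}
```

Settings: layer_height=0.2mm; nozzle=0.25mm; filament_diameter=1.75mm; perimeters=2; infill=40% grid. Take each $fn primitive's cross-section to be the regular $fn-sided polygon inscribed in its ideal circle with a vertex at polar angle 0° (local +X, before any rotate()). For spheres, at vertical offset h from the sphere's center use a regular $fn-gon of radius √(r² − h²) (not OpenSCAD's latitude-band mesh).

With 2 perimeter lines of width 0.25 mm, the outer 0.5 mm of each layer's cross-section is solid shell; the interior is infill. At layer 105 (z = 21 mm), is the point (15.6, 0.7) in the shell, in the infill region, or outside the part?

infill

At z = 21 mm: the cylinder is not intersected at this z (z outside [0, 8]); the sphere at (15, 5.5): section is a regular 32-gon, circumradius = √(r²−h²) = √(9.5²−6.5²) = 6.928; Merging all regions: only the r=9.5 sphere at (15, 5.5) is present, so the union is just that shape — 1 connected region. Overall, the cross-section is a single solid region. The nearest boundary edge runs (15.00, -1.43)→(16.35, -1.30); distance from the point to it = 2.06 mm. The point is inside the cross-section and 2.06 mm from the nearest boundary — more than the 0.5 mm shell width (2 × 0.25), so it's in the infill interior.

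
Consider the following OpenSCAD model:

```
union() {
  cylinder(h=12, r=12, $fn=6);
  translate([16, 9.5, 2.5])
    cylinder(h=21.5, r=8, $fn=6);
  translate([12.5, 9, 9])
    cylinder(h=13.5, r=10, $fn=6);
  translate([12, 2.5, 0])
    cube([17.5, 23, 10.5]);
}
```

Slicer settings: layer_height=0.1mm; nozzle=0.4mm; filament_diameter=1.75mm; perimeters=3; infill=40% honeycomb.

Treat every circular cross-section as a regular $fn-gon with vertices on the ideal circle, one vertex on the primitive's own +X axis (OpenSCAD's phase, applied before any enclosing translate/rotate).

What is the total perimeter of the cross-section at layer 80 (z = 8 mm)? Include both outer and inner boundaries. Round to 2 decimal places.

155.14 mm

At z = 8 mm: the cylinder: section is a regular 6-gon, circumradius r=12 (perimeter = 2·6·12.000·sin(180°/6) = 72.00 mm); the cylinder at (16, 9.5): section is a regular 6-gon, circumradius r=8 (perimeter = 2·6·8.000·sin(180°/6) = 48.00 mm); the cylinder at (12.5, 9) is not intersected at this z (z outside [9, 22.5]); the 17.5×23 cube at (12, 2.5) contributes its full rectangle (perimeter 81.00 mm); Merging all regions: the regions partially overlap (shared area 138.56 mm²), so the edge portions inside another operand are dropped and the merged outline is re-measured after clipping — boundary = 155.14 mm. Overall, the cross-section has 2 separate islands. Total boundary length (outer) = 155.14 mm.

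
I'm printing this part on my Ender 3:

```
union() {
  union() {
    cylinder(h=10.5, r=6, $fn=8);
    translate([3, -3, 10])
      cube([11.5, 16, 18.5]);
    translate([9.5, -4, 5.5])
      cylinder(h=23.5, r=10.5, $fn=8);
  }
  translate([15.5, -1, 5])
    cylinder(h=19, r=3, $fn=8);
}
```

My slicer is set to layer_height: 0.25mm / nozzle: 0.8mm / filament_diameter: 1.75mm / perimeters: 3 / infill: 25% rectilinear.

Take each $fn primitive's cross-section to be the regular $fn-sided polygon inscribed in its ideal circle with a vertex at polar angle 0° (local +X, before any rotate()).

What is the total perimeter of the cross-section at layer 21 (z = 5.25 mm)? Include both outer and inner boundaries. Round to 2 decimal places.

At z = 5.25 mm: the r=6 cylinder contributes a regular 8-gon of circumradius 6 (perimeter = 2·8·6.000·sin(180°/8) = 36.74 mm); the cube at (3, -3) is absent (z outside [10, 28.5]); the cylinder at (9.5, -4) does not reach this height (z outside [5.5, 29]); Combining (union): only the r=6 cylinder is present, so the union is just that shape — boundary = 36.74 mm; the r=3 cylinder at (15.5, -1) gives a regular 8-gon of circumradius 3 (constant along its height) (perimeter = 2·8·3.000·sin(180°/8) = 18.37 mm); Combining (union): the 2 present regions are separate (no shared area or edge), so areas and boundary lengths simply add and each stays a separate island — boundary = 55.11 mm. Overall, the cross-section has 2 separate islands. Total boundary length (outer) = 55.11 mm.

55.11 mm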